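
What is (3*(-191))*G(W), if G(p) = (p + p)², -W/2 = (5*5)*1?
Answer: -5730000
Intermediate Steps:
W = -50 (W = -2*5*5 = -50 ≈ -50.000)
G(p) = 4*p² (G(p) = (2*p)² = 4*p²)
(3*(-191))*G(W) = (3*(-191))*(4*(-50)²) = -2292*2500 = -573*10000 = -5730000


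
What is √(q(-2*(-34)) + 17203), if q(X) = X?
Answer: 3*√1919 ≈ 131.42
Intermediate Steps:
√(q(-2*(-34)) + 17203) = √(-2*(-34) + 17203) = √(68 + 17203) = √17271 = 3*√1919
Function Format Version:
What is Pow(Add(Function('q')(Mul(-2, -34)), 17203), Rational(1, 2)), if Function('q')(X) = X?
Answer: Mul(3, Pow(1919, Rational(1, 2))) ≈ 131.42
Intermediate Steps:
Pow(Add(Function('q')(Mul(-2, -34)), 17203), Rational(1, 2)) = Pow(Add(Mul(-2, -34), 17203), Rational(1, 2)) = Pow(Add(68, 17203), Rational(1, 2)) = Pow(17271, Rational(1, 2)) = Mul(3, Pow(1919, Rational(1, 2)))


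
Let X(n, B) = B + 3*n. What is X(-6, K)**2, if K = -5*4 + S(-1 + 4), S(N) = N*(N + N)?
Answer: 400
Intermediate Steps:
S(N) = 2*N**2 (S(N) = N*(2*N) = 2*N**2)
K = -2 (K = -5*4 + 2*(-1 + 4)**2 = -20 + 2*3**2 = -20 + 2*9 = -20 + 18 = -2)
X(-6, K)**2 = (-2 + 3*(-6))**2 = (-2 - 18)**2 = (-20)**2 = 400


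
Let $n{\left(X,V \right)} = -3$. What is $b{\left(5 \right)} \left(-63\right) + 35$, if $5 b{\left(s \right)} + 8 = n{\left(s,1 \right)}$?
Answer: $\frac{868}{5} \approx 173.6$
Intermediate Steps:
$b{\left(s \right)} = - \frac{11}{5}$ ($b{\left(s \right)} = - \frac{8}{5} + \frac{1}{5} \left(-3\right) = - \frac{8}{5} - \frac{3}{5} = - \frac{11}{5}$)
$b{\left(5 \right)} \left(-63\right) + 35 = \left(- \frac{11}{5}\right) \left(-63\right) + 35 = \frac{693}{5} + 35 = \frac{868}{5}$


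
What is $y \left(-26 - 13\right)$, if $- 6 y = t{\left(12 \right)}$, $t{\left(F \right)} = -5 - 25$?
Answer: $-195$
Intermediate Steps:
$t{\left(F \right)} = -30$ ($t{\left(F \right)} = -5 - 25 = -30$)
$y = 5$ ($y = \left(- \frac{1}{6}\right) \left(-30\right) = 5$)
$y \left(-26 - 13\right) = 5 \left(-26 - 13\right) = 5 \left(-39\right) = -195$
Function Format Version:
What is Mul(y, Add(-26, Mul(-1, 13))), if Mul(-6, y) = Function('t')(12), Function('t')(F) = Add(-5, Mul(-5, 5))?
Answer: -195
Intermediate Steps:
Function('t')(F) = -30 (Function('t')(F) = Add(-5, -25) = -30)
y = 5 (y = Mul(Rational(-1, 6), -30) = 5)
Mul(y, Add(-26, Mul(-1, 13))) = Mul(5, Add(-26, Mul(-1, 13))) = Mul(5, Add(-26, -13)) = Mul(5, -39) = -195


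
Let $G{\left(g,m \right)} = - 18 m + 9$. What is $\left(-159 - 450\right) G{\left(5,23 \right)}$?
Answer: $246645$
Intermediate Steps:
$G{\left(g,m \right)} = 9 - 18 m$
$\left(-159 - 450\right) G{\left(5,23 \right)} = \left(-159 - 450\right) \left(9 - 414\right) = - 609 \left(9 - 414\right) = \left(-609\right) \left(-405\right) = 246645$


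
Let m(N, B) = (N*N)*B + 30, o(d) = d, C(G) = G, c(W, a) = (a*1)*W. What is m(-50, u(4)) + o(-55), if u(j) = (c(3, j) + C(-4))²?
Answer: 159975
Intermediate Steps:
c(W, a) = W*a (c(W, a) = a*W = W*a)
u(j) = (-4 + 3*j)² (u(j) = (3*j - 4)² = (-4 + 3*j)²)
m(N, B) = 30 + B*N² (m(N, B) = N²*B + 30 = B*N² + 30 = 30 + B*N²)
m(-50, u(4)) + o(-55) = (30 + (-4 + 3*4)²*(-50)²) - 55 = (30 + (-4 + 12)²*2500) - 55 = (30 + 8²*2500) - 55 = (30 + 64*2500) - 55 = (30 + 160000) - 55 = 160030 - 55 = 159975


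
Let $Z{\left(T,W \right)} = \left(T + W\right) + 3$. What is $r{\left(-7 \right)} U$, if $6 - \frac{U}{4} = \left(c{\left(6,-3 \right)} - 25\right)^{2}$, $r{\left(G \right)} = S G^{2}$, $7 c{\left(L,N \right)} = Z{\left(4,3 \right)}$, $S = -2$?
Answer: $215448$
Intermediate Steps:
$Z{\left(T,W \right)} = 3 + T + W$
$c{\left(L,N \right)} = \frac{10}{7}$ ($c{\left(L,N \right)} = \frac{3 + 4 + 3}{7} = \frac{1}{7} \cdot 10 = \frac{10}{7}$)
$r{\left(G \right)} = - 2 G^{2}$
$U = - \frac{107724}{49}$ ($U = 24 - 4 \left(\frac{10}{7} - 25\right)^{2} = 24 - 4 \left(- \frac{165}{7}\right)^{2} = 24 - \frac{108900}{49} = - \frac{107724}{49} \approx -2198.4$)
$r{\left(-7 \right)} U = - 2 \left(-7\right)^{2} \left(- \frac{107724}{49}\right) = \left(-2\right) 49 \left(- \frac{107724}{49}\right) = \left(-98\right) \left(- \frac{107724}{49}\right) = 215448$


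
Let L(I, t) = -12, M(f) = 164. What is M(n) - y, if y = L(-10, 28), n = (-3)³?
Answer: 176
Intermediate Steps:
n = -27
y = -12
M(n) - y = 164 - 1*(-12) = 164 + 12 = 176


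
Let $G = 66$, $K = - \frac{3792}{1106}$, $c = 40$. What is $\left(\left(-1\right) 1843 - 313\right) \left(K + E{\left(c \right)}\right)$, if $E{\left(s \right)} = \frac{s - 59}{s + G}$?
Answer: $\frac{412258}{53} \approx 7778.5$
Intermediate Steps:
$K = - \frac{24}{7}$ ($K = \left(-3792\right) \frac{1}{1106} = - \frac{24}{7} \approx -3.4286$)
$E{\left(s \right)} = \frac{-59 + s}{66 + s}$ ($E{\left(s \right)} = \frac{s - 59}{s + 66} = \frac{-59 + s}{66 + s}$)
$\left(\left(-1\right) 1843 - 313\right) \left(K + E{\left(c \right)}\right) = \left(\left(-1\right) 1843 - 313\right) \left(- \frac{24}{7} + \frac{-59 + 40}{66 + 40}\right) = \left(-1843 - 313\right) \left(- \frac{24}{7} + \frac{1}{106} \left(-19\right)\right) = - 2156 \left(- \frac{24}{7} + \frac{1}{106} \left(-19\right)\right) = - 2156 \left(- \frac{24}{7} - \frac{19}{106}\right) = \left(-2156\right) \left(- \frac{2677}{742}\right) = \frac{412258}{53}$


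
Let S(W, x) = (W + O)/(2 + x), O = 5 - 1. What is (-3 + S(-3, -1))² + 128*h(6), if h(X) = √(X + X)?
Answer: 4 + 256*√3 ≈ 447.40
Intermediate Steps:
O = 4
S(W, x) = (4 + W)/(2 + x) (S(W, x) = (W + 4)/(2 + x) = (4 + W)/(2 + x))
h(X) = √2*√X (h(X) = √(2*X) = √2*√X)
(-3 + S(-3, -1))² + 128*h(6) = (-3 + (4 - 3)/(2 - 1))² + 128*(√2*√6) = (-3 + 1/1)² + 128*(2*√3) = (-3 + 1*1)² + 256*√3 = (-3 + 1)² + 256*√3 = (-2)² + 256*√3 = 4 + 256*√3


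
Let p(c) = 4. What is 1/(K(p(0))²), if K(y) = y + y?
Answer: 1/64 ≈ 0.015625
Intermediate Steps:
K(y) = 2*y
1/(K(p(0))²) = 1/((2*4)²) = 1/(8²) = 1/64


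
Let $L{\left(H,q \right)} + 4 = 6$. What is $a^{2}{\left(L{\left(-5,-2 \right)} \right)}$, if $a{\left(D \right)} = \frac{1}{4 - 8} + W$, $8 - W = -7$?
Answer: $\frac{3481}{16} \approx 217.56$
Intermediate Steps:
$W = 15$ ($W = 8 - -7 = 8 + 7 = 15$)
$L{\left(H,q \right)} = 2$ ($L{\left(H,q \right)} = -4 + 6 = 2$)
$a{\left(D \right)} = \frac{59}{4}$ ($a{\left(D \right)} = \frac{1}{4 - 8} + 15 = \frac{1}{-4} + 15 = - \frac{1}{4} + 15 = \frac{59}{4}$)
$a^{2}{\left(L{\left(-5,-2 \right)} \right)} = \left(\frac{59}{4}\right)^{2} = \frac{3481}{16}$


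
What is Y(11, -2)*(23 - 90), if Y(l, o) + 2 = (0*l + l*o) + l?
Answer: 871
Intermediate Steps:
Y(l, o) = -2 + l + l*o (Y(l, o) = -2 + ((0*l + l*o) + l) = -2 + ((0 + l*o) + l) = -2 + (l*o + l) = -2 + (l + l*o) = -2 + l + l*o)
Y(11, -2)*(23 - 90) = (-2 + 11 + 11*(-2))*(23 - 90) = (-2 + 11 - 22)*(-67) = -13*(-67) = 871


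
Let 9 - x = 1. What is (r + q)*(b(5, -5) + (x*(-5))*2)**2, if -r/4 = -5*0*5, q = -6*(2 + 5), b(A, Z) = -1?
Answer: -275562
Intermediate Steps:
x = 8 (x = 9 - 1*1 = 9 - 1 = 8)
q = -42 (q = -6*7 = -42)
r = 0 (r = -4*(-5*0)*5 = -0*5 = -4*0 = 0)
(r + q)*(b(5, -5) + (x*(-5))*2)**2 = (0 - 42)*(-1 + (8*(-5))*2)**2 = -42*(-1 - 40*2)**2 = -42*(-1 - 80)**2 = -42*(-81)**2 = -42*6561 = -275562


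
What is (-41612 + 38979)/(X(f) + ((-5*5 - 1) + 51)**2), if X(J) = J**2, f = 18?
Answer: -2633/949 ≈ -2.7745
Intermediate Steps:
(-41612 + 38979)/(X(f) + ((-5*5 - 1) + 51)**2) = (-41612 + 38979)/(18**2 + ((-5*5 - 1) + 51)**2) = -2633/(324 + ((-25 - 1) + 51)**2) = -2633/(324 + (-26 + 51)**2) = -2633/(324 + 25**2) = -2633/(324 + 625) = -2633/949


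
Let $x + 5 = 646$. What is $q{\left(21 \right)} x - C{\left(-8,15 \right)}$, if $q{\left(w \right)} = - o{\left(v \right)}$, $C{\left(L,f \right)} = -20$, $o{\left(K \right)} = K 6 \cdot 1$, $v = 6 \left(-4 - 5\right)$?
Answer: $207704$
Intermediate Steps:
$x = 641$ ($x = -5 + 646 = 641$)
$v = -54$ ($v = 6 \left(-9\right) = -54$)
$o{\left(K \right)} = 6 K$ ($o{\left(K \right)} = 6 K 1 = 6 K$)
$q{\left(w \right)} = 324$ ($q{\left(w \right)} = - 6 \left(-54\right) = \left(-1\right) \left(-324\right) = 324$)
$q{\left(21 \right)} x - C{\left(-8,15 \right)} = 324 \cdot 641 - -20 = 207684 + 20 = 207704$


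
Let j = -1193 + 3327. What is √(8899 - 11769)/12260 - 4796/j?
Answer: -218/97 + I*√2870/12260 ≈ -2.2474 + 0.0043697*I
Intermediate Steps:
j = 2134
√(8899 - 11769)/12260 - 4796/j = √(8899 - 11769)/12260 - 4796/2134 = √(-2870)*(1/12260) - 4796*1/2134 = (I*√2870)*(1/12260) - 218/97 = I*√2870/12260 - 218/97 = -218/97 + I*√2870/12260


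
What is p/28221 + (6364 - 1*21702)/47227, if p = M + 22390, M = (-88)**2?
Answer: 990284720/1332793167 ≈ 0.74301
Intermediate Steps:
M = 7744
p = 30134 (p = 7744 + 22390 = 30134)
p/28221 + (6364 - 1*21702)/47227 = 30134/28221 + (6364 - 1*21702)/47227 = 30134*(1/28221) + (6364 - 21702)*(1/47227) = 30134/28221 - 15338*1/47227 = 30134/28221 - 15338/47227 = 990284720/1332793167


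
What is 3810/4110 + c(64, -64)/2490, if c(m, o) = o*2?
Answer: 149347/170565 ≈ 0.87560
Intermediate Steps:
c(m, o) = 2*o
3810/4110 + c(64, -64)/2490 = 3810/4110 + (2*(-64))/2490 = 3810*(1/4110) - 128*1/2490 = 127/137 - 64/1245 = 149347/170565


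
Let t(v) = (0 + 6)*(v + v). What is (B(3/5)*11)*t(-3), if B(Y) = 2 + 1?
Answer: -1188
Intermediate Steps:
B(Y) = 3
t(v) = 12*v (t(v) = 6*(2*v) = 12*v)
(B(3/5)*11)*t(-3) = (3*11)*(12*(-3)) = 33*(-36) = -1188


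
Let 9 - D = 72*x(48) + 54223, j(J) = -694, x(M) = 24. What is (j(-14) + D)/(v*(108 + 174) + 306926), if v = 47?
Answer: -14159/80045 ≈ -0.17689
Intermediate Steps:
D = -55942 (D = 9 - (72*24 + 54223) = 9 - (1728 + 54223) = 9 - 1*55951 = 9 - 55951 = -55942)
(j(-14) + D)/(v*(108 + 174) + 306926) = (-694 - 55942)/(47*(108 + 174) + 306926) = -56636/(47*282 + 306926) = -56636/(13254 + 306926) = -56636/320180 = -56636*1/320180 = -14159/80045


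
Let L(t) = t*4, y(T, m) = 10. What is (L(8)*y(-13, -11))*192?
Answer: 61440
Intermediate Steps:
L(t) = 4*t
(L(8)*y(-13, -11))*192 = ((4*8)*10)*192 = (32*10)*192 = 320*192 = 61440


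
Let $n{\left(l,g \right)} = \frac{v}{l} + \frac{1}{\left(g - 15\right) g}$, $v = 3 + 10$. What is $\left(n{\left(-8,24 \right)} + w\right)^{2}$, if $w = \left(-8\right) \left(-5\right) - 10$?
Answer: $\frac{9394225}{11664} \approx 805.4$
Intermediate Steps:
$v = 13$
$n{\left(l,g \right)} = \frac{13}{l} + \frac{1}{g \left(-15 + g\right)}$ ($n{\left(l,g \right)} = \frac{13}{l} + \frac{1}{\left(g - 15\right) g} = \frac{13}{l} + \frac{1}{\left(-15 + g\right) g} = \frac{13}{l} + \frac{1}{g \left(-15 + g\right)}$)
$w = 30$ ($w = 40 - 10 = 30$)
$\left(n{\left(-8,24 \right)} + w\right)^{2} = \left(\frac{-8 - 4680 + 13 \cdot 24^{2}}{24 \left(-8\right) \left(-15 + 24\right)} + 30\right)^{2} = \left(\frac{1}{24} \left(- \frac{1}{8}\right) \frac{1}{9} \left(-8 - 4680 + 13 \cdot 576\right) + 30\right)^{2} = \left(\frac{1}{24} \left(- \frac{1}{8}\right) \frac{1}{9} \left(-8 - 4680 + 7488\right) + 30\right)^{2} = \left(\frac{1}{24} \left(- \frac{1}{8}\right) \frac{1}{9} \cdot 2800 + 30\right)^{2} = \left(- \frac{175}{108} + 30\right)^{2} = \left(\frac{3065}{108}\right)^{2} = \frac{9394225}{11664}$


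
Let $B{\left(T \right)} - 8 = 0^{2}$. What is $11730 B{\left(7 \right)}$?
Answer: $93840$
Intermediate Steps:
$B{\left(T \right)} = 8$ ($B{\left(T \right)} = 8 + 0^{2} = 8 + 0 = 8$)
$11730 B{\left(7 \right)} = 11730 \cdot 8 = 93840$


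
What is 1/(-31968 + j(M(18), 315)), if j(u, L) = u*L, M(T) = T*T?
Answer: 1/70092 ≈ 1.4267e-5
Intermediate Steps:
M(T) = T²
j(u, L) = L*u
1/(-31968 + j(M(18), 315)) = 1/(-31968 + 315*18²) = 1/(-31968 + 315*324) = 1/(-31968 + 102060) = 1/70092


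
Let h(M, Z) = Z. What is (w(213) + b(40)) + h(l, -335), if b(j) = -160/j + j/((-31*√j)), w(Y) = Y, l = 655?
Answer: -126 - 2*√10/31 ≈ -126.20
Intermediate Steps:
b(j) = -160/j - √j/31 (b(j) = -160/j + j*(-1/(31*√j)) = -160/j - √j/31)
(w(213) + b(40)) + h(l, -335) = (213 + (1/31)*(-4960 - 40^(3/2))/40) - 335 = (213 + (1/31)*(1/40)*(-4960 - 80*√10)) - 335 = (213 + (-4 - 2*√10/31)) - 335 = (209 - 2*√10/31) - 335 = -126 - 2*√10/31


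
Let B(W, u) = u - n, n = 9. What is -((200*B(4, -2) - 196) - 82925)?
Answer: 85321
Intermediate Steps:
B(W, u) = -9 + u (B(W, u) = u - 1*9 = u - 9 = -9 + u)
-((200*B(4, -2) - 196) - 82925) = -((200*(-9 - 2) - 196) - 82925) = -((200*(-11) - 196) - 82925) = -((-2200 - 196) - 82925) = -(-2396 - 82925) = -1*(-85321) = 85321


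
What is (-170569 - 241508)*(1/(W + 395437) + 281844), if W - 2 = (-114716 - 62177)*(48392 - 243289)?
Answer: -4004127997534642486557/34476310460 ≈ -1.1614e+11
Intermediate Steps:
W = 34475915023 (W = 2 + (-114716 - 62177)*(48392 - 243289) = 2 - 176893*(-194897) = 2 + 34475915021 = 34475915023)
(-170569 - 241508)*(1/(W + 395437) + 281844) = (-170569 - 241508)*(1/(34475915023 + 395437) + 281844) = -412077*(1/34476310460 + 281844) = -412077*9716941245288241/34476310460 = -4004127997534642486557/34476310460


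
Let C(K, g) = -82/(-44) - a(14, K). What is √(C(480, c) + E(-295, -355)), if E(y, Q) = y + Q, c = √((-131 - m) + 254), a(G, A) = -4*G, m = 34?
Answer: I*√286594/22 ≈ 24.334*I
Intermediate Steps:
c = √89 (c = √((-131 - 1*34) + 254) = √((-131 - 34) + 254) = √(-165 + 254) = √89 ≈ 9.4340)
E(y, Q) = Q + y
C(K, g) = 1273/22 (C(K, g) = -82/(-44) - (-4)*14 = -82*(-1/44) - 1*(-56) = 41/22 + 56 = 1273/22)
√(C(480, c) + E(-295, -355)) = √(1273/22 + (-355 - 295)) = √(1273/22 - 650) = √(-13027/22) = I*√286594/22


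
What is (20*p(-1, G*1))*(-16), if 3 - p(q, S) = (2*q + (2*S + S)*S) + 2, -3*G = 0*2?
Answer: -960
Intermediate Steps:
G = 0 (G = -0*2 = -⅓*0 = 0)
p(q, S) = 1 - 3*S² - 2*q (p(q, S) = 3 - ((2*q + (2*S + S)*S) + 2) = 3 - ((2*q + (3*S)*S) + 2) = 3 - ((2*q + 3*S²) + 2) = 3 - (2 + 2*q + 3*S²) = 3 + (-2 - 3*S² - 2*q) = 1 - 3*S² - 2*q)
(20*p(-1, G*1))*(-16) = (20*(1 - 3*(0*1)² - 2*(-1)))*(-16) = (20*(1 - 3*0² + 2))*(-16) = (20*(1 - 3*0 + 2))*(-16) = (20*(1 + 0 + 2))*(-16) = (20*3)*(-16) = 60*(-16) = -960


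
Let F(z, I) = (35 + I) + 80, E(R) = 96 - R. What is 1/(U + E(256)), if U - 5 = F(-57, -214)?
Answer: -1/254 ≈ -0.0039370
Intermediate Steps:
F(z, I) = 115 + I
U = -94 (U = 5 + (115 - 214) = 5 - 99 = -94)
1/(U + E(256)) = 1/(-94 + (96 - 1*256)) = 1/(-94 + (96 - 256)) = 1/(-94 - 160) = 1/(-254) = -1/254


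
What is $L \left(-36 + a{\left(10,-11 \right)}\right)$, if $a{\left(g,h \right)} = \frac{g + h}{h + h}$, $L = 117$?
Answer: $- \frac{92547}{22} \approx -4206.7$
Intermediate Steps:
$a{\left(g,h \right)} = \frac{g + h}{2 h}$
$L \left(-36 + a{\left(10,-11 \right)}\right) = 117 \left(-36 + \frac{10 - 11}{2 \left(-11\right)}\right) = 117 \left(-36 + \frac{1}{2} \left(- \frac{1}{11}\right) \left(-1\right)\right) = 117 \left(-36 + \frac{1}{22}\right) = 117 \left(- \frac{791}{22}\right) = - \frac{92547}{22}$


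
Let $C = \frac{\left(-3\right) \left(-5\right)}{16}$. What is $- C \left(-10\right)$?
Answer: $\frac{75}{8} \approx 9.375$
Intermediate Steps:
$C = \frac{15}{16}$ ($C = 15 \cdot \frac{1}{16} = \frac{15}{16} \approx 0.9375$)
$- C \left(-10\right) = \left(-1\right) \frac{15}{16} \left(-10\right) = \left(- \frac{15}{16}\right) \left(-10\right) = \frac{75}{8}$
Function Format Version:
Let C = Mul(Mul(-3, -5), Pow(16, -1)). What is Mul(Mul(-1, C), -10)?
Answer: Rational(75, 8) ≈ 9.3750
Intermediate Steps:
C = Rational(15, 16) (C = Mul(15, Rational(1, 16)) = Rational(15, 16) ≈ 0.93750)
Mul(Mul(-1, C), -10) = Mul(Mul(-1, Rational(15, 16)), -10) = Mul(Rational(-15, 16), -10) = Rational(75, 8)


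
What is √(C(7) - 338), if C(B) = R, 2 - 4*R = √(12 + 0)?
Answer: √(-1350 - 2*√3)/2 ≈ 18.395*I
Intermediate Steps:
R = ½ - √3/2 (R = ½ - √(12 + 0)/4 = ½ - √3/2 ≈ -0.36603)
C(B) = ½ - √3/2
√(C(7) - 338) = √((½ - √3/2) - 338) = √(-675/2 - √3/2)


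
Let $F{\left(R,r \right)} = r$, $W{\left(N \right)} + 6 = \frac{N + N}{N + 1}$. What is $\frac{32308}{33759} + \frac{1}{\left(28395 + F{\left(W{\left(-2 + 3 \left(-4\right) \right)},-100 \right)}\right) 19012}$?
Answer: $\frac{17379912232079}{18160469725860} \approx 0.95702$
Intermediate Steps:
$W{\left(N \right)} = -6 + \frac{2 N}{1 + N}$ ($W{\left(N \right)} = -6 + \frac{N + N}{N + 1} = -6 + \frac{2 N}{1 + N}$)
$\frac{32308}{33759} + \frac{1}{\left(28395 + F{\left(W{\left(-2 + 3 \left(-4\right) \right)},-100 \right)}\right) 19012} = \frac{32308}{33759} + \frac{1}{\left(28395 - 100\right) 19012} = 32308 \cdot \frac{1}{33759} + \frac{1}{28295} \cdot \frac{1}{19012} = \frac{32308}{33759} + \frac{1}{28295} \cdot \frac{1}{19012} = \frac{32308}{33759} + \frac{1}{537944540} = \frac{17379912232079}{18160469725860}$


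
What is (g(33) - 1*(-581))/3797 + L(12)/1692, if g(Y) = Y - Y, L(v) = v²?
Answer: 42495/178459 ≈ 0.23812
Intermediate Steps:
g(Y) = 0
(g(33) - 1*(-581))/3797 + L(12)/1692 = (0 - 1*(-581))/3797 + 12²/1692 = (0 + 581)*(1/3797) + 144*(1/1692) = 581*(1/3797) + 4/47 = 581/3797 + 4/47 = 42495/178459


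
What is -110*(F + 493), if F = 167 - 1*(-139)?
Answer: -87890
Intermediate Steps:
F = 306 (F = 167 + 139 = 306)
-110*(F + 493) = -110*(306 + 493) = -110*799 = -87890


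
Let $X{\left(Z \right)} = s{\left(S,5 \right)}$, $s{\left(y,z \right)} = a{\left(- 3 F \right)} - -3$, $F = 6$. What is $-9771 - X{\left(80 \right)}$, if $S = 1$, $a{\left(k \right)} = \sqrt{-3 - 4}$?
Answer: $-9774 - i \sqrt{7} \approx -9774.0 - 2.6458 i$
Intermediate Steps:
$a{\left(k \right)} = i \sqrt{7}$ ($a{\left(k \right)} = \sqrt{-7} = i \sqrt{7}$)
$s{\left(y,z \right)} = 3 + i \sqrt{7}$ ($s{\left(y,z \right)} = i \sqrt{7} - -3 = i \sqrt{7} + 3 = 3 + i \sqrt{7}$)
$X{\left(Z \right)} = 3 + i \sqrt{7}$
$-9771 - X{\left(80 \right)} = -9771 - \left(3 + i \sqrt{7}\right) = -9774 - i \sqrt{7}$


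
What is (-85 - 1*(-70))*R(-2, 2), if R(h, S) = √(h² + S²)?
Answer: -30*√2 ≈ -42.426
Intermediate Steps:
R(h, S) = √(S² + h²)
(-85 - 1*(-70))*R(-2, 2) = (-85 - 1*(-70))*√(2² + (-2)²) = (-85 + 70)*√(4 + 4) = -30*√2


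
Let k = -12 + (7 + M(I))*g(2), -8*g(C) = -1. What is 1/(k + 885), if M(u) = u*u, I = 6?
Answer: 8/7027 ≈ 0.0011385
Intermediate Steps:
M(u) = u**2
g(C) = 1/8 (g(C) = -1/8*(-1) = 1/8)
k = -53/8 (k = -12 + (7 + 6**2)*(1/8) = -12 + (7 + 36)*(1/8) = -12 + 43*(1/8) = -12 + 43/8 = -53/8 ≈ -6.6250)
1/(k + 885) = 1/(-53/8 + 885) = 1/(7027/8) = 8/7027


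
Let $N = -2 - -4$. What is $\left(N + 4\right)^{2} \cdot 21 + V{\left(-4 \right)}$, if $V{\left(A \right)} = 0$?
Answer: $756$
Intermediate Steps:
$N = 2$ ($N = -2 + 4 = 2$)
$\left(N + 4\right)^{2} \cdot 21 + V{\left(-4 \right)} = \left(2 + 4\right)^{2} \cdot 21 + 0 = 6^{2} \cdot 21 + 0 = 36 \cdot 21 + 0 = 756 + 0 = 756$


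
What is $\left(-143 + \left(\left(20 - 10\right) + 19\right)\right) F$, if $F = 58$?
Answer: $-6612$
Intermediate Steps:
$\left(-143 + \left(\left(20 - 10\right) + 19\right)\right) F = \left(-143 + \left(\left(20 - 10\right) + 19\right)\right) 58 = \left(-143 + \left(10 + 19\right)\right) 58 = \left(-143 + 29\right) 58 = \left(-114\right) 58 = -6612$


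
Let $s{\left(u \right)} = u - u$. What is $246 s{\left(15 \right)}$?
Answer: $0$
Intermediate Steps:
$s{\left(u \right)} = 0$
$246 s{\left(15 \right)} = 246 \cdot 0 = 0$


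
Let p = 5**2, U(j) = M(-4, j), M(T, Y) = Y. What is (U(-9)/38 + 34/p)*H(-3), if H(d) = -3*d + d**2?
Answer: 9603/475 ≈ 20.217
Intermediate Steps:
U(j) = j
H(d) = d**2 - 3*d
p = 25
(U(-9)/38 + 34/p)*H(-3) = (-9/38 + 34/25)*(-3*(-3 - 3)) = (-9*1/38 + 34*(1/25))*(-3*(-6)) = (-9/38 + 34/25)*18 = (1067/950)*18 = 9603/475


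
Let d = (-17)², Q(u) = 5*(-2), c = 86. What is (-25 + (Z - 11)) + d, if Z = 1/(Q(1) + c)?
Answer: 19229/76 ≈ 253.01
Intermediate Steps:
Q(u) = -10
d = 289
Z = 1/76 (Z = 1/(-10 + 86) = 1/76 ≈ 0.013158)
(-25 + (Z - 11)) + d = (-25 + (1/76 - 11)) + 289 = (-25 - 835/76) + 289 = -2735/76 + 289 = 19229/76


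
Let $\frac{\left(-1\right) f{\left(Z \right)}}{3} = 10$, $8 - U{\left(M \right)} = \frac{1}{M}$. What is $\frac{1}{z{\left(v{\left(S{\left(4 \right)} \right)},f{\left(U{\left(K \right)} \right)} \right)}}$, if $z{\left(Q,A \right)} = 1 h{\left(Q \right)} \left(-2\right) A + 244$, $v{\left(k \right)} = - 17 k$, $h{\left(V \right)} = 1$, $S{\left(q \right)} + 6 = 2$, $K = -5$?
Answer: $\frac{1}{304} \approx 0.0032895$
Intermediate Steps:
$S{\left(q \right)} = -4$ ($S{\left(q \right)} = -6 + 2 = -4$)
$U{\left(M \right)} = 8 - \frac{1}{M}$
$f{\left(Z \right)} = -30$ ($f{\left(Z \right)} = \left(-3\right) 10 = -30$)
$z{\left(Q,A \right)} = 244 - 2 A$ ($z{\left(Q,A \right)} = 1 \cdot 1 \left(-2\right) A + 244 = 1 \left(-2\right) A + 244 = - 2 A + 244 = 244 - 2 A$)
$\frac{1}{z{\left(v{\left(S{\left(4 \right)} \right)},f{\left(U{\left(K \right)} \right)} \right)}} = \frac{1}{244 - -60} = \frac{1}{244 + 60} = \frac{1}{304}$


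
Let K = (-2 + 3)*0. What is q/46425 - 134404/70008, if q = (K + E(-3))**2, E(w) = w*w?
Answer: -519502921/270843450 ≈ -1.9181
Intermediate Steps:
K = 0 (K = 1*0 = 0)
E(w) = w**2
q = 81 (q = (0 + (-3)**2)**2 = (0 + 9)**2 = 9**2 = 81)
q/46425 - 134404/70008 = 81/46425 - 134404/70008 = 81*(1/46425) - 134404*1/70008 = 27/15475 - 33601/17502 = -519502921/270843450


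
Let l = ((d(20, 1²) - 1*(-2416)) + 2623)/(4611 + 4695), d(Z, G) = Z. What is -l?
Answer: -5059/9306 ≈ -0.54363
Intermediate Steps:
l = 5059/9306 (l = ((20 - 1*(-2416)) + 2623)/(4611 + 4695) = ((20 + 2416) + 2623)/9306 = (2436 + 2623)*(1/9306) = 5059*(1/9306) = 5059/9306 ≈ 0.54363)
-l = -1*5059/9306 = -5059/9306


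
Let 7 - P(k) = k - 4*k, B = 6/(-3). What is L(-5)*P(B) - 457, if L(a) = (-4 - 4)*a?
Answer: -417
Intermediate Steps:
L(a) = -8*a
B = -2 (B = 6*(-⅓) = -2)
P(k) = 7 + 3*k (P(k) = 7 - (k - 4*k) = 7 - (-3)*k = 7 + 3*k)
L(-5)*P(B) - 457 = (-8*(-5))*(7 + 3*(-2)) - 457 = 40*(7 - 6) - 457 = 40*1 - 457 = 40 - 457 = -417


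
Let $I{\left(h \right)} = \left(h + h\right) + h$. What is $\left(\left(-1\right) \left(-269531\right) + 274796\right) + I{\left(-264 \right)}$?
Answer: $543535$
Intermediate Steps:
$I{\left(h \right)} = 3 h$ ($I{\left(h \right)} = 2 h + h = 3 h$)
$\left(\left(-1\right) \left(-269531\right) + 274796\right) + I{\left(-264 \right)} = \left(\left(-1\right) \left(-269531\right) + 274796\right) + 3 \left(-264\right) = \left(269531 + 274796\right) - 792 = 544327 - 792 = 543535$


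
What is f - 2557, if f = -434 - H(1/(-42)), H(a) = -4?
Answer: -2987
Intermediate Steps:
f = -430 (f = -434 - 1*(-4) = -434 + 4 = -430)
f - 2557 = -430 - 2557 = -2987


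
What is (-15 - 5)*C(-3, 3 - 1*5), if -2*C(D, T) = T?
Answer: -20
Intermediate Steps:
C(D, T) = -T/2
(-15 - 5)*C(-3, 3 - 1*5) = (-15 - 5)*(-(3 - 1*5)/2) = -(-10)*(3 - 5) = -(-10)*(-2) = -20*1 = -20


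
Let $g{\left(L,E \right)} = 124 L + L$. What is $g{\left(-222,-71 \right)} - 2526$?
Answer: $-30276$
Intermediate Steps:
$g{\left(L,E \right)} = 125 L$
$g{\left(-222,-71 \right)} - 2526 = 125 \left(-222\right) - 2526 = -27750 - 2526 = -30276$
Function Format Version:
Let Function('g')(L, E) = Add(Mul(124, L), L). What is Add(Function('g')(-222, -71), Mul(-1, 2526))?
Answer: -30276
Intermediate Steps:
Function('g')(L, E) = Mul(125, L)
Add(Function('g')(-222, -71), Mul(-1, 2526)) = Add(Mul(125, -222), Mul(-1, 2526)) = Add(-27750, -2526) = -30276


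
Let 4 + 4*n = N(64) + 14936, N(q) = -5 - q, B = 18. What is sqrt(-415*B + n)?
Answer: I*sqrt(15017)/2 ≈ 61.272*I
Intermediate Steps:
n = 14863/4 (n = -1 + ((-5 - 1*64) + 14936)/4 = -1 + ((-5 - 64) + 14936)/4 = -1 + (-69 + 14936)/4 = -1 + (1/4)*14867 = -1 + 14867/4 = 14863/4 ≈ 3715.8)
sqrt(-415*B + n) = sqrt(-415*18 + 14863/4) = sqrt(-7470 + 14863/4) = sqrt(-15017/4) = I*sqrt(15017)/2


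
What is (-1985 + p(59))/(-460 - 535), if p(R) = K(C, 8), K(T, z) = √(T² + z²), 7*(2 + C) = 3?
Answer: 397/199 - √3257/6965 ≈ 1.9868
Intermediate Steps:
C = -11/7 (C = -2 + (⅐)*3 = -2 + 3/7 = -11/7 ≈ -1.5714)
p(R) = √3257/7 (p(R) = √((-11/7)² + 8²) = √(121/49 + 64) = √(3257/49) = √3257/7)
(-1985 + p(59))/(-460 - 535) = (-1985 + √3257/7)/(-460 - 535) = (-1985 + √3257/7)/(-995) = (-1985 + √3257/7)*(-1/995) = 397/199 - √3257/6965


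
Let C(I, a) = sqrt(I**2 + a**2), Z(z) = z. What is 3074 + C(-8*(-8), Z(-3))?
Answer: 3074 + sqrt(4105) ≈ 3138.1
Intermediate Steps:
3074 + C(-8*(-8), Z(-3)) = 3074 + sqrt((-8*(-8))**2 + (-3)**2) = 3074 + sqrt(64**2 + 9) = 3074 + sqrt(4096 + 9) = 3074 + sqrt(4105)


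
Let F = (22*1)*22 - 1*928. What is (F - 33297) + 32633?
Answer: -1108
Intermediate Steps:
F = -444 (F = 22*22 - 928 = 484 - 928 = -444)
(F - 33297) + 32633 = (-444 - 33297) + 32633 = -33741 + 32633 = -1108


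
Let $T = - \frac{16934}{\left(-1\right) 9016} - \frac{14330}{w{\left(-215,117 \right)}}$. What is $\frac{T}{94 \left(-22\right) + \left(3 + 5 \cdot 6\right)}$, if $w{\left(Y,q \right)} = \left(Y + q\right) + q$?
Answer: $\frac{64438767}{174301820} \approx 0.3697$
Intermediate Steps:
$w{\left(Y,q \right)} = Y + 2 q$
$T = - \frac{64438767}{85652}$ ($T = - \frac{16934}{\left(-1\right) 9016} - \frac{14330}{-215 + 2 \cdot 117} = - \frac{16934}{-9016} - \frac{14330}{-215 + 234} = \left(-16934\right) \left(- \frac{1}{9016}\right) - \frac{14330}{19} = \frac{8467}{4508} - \frac{14330}{19} = - \frac{64438767}{85652} \approx -752.33$)
$\frac{T}{94 \left(-22\right) + \left(3 + 5 \cdot 6\right)} = - \frac{64438767}{85652 \left(94 \left(-22\right) + \left(3 + 5 \cdot 6\right)\right)} = - \frac{64438767}{85652 \left(-2068 + \left(3 + 30\right)\right)} = - \frac{64438767}{85652 \left(-2068 + 33\right)} = - \frac{64438767}{85652 \left(-2035\right)} = \left(- \frac{64438767}{85652}\right) \left(- \frac{1}{2035}\right) = \frac{64438767}{174301820}$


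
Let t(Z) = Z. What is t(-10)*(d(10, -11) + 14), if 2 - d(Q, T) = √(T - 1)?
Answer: -160 + 20*I*√3 ≈ -160.0 + 34.641*I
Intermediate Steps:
d(Q, T) = 2 - √(-1 + T) (d(Q, T) = 2 - √(T - 1) = 2 - √(-1 + T))
t(-10)*(d(10, -11) + 14) = -10*((2 - √(-1 - 11)) + 14) = -10*((2 - √(-12)) + 14) = -10*((2 - 2*I*√3) + 14) = -10*(16 - 2*I*√3) = -160 + 20*I*√3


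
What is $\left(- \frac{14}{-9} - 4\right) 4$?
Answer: $- \frac{88}{9} \approx -9.7778$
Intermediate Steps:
$\left(- \frac{14}{-9} - 4\right) 4 = \left(\left(-14\right) \left(- \frac{1}{9}\right) - 4\right) 4 = \left(\frac{14}{9} - 4\right) 4 = \left(- \frac{22}{9}\right) 4 = - \frac{88}{9}$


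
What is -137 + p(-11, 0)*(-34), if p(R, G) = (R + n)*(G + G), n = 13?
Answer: -137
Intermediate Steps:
p(R, G) = 2*G*(13 + R) (p(R, G) = (R + 13)*(G + G) = (13 + R)*(2*G) = 2*G*(13 + R))
-137 + p(-11, 0)*(-34) = -137 + (2*0*(13 - 11))*(-34) = -137 + (2*0*2)*(-34) = -137 + 0*(-34) = -137 + 0 = -137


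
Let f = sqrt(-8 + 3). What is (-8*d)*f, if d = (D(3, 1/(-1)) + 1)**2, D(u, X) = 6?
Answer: -392*I*sqrt(5) ≈ -876.54*I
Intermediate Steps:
f = I*sqrt(5) (f = sqrt(-5) = I*sqrt(5) ≈ 2.2361*I)
d = 49 (d = (6 + 1)**2 = 7**2 = 49)
(-8*d)*f = (-8*49)*(I*sqrt(5)) = -392*I*sqrt(5)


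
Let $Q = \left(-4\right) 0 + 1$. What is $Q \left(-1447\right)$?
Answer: $-1447$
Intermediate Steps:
$Q = 1$ ($Q = 0 + 1 = 1$)
$Q \left(-1447\right) = 1 \left(-1447\right) = -1447$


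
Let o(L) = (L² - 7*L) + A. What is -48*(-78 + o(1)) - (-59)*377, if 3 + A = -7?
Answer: 26755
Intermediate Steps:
A = -10 (A = -3 - 7 = -10)
o(L) = -10 + L² - 7*L (o(L) = (L² - 7*L) - 10 = -10 + L² - 7*L)
-48*(-78 + o(1)) - (-59)*377 = -48*(-78 + (-10 + 1² - 7*1)) - (-59)*377 = -48*(-78 + (-10 + 1 - 7)) - 1*(-22243) = -48*(-78 - 16) + 22243 = -48*(-94) + 22243 = 4512 + 22243 = 26755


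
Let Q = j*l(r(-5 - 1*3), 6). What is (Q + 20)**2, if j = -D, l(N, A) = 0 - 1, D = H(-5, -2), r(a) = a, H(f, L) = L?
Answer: 324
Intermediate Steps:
D = -2
l(N, A) = -1
j = 2 (j = -1*(-2) = 2)
Q = -2 (Q = 2*(-1) = -2)
(Q + 20)**2 = (-2 + 20)**2 = 18**2 = 324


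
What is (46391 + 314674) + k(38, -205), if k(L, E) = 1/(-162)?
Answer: 58492529/162 ≈ 3.6107e+5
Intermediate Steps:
k(L, E) = -1/162
(46391 + 314674) + k(38, -205) = (46391 + 314674) - 1/162 = 361065 - 1/162 = 58492529/162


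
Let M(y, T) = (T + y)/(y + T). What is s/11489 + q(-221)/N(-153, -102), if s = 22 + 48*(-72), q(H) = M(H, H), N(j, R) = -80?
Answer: -286209/919120 ≈ -0.31139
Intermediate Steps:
M(y, T) = 1 (M(y, T) = (T + y)/(T + y) = 1)
q(H) = 1
s = -3434 (s = 22 - 3456 = -3434)
s/11489 + q(-221)/N(-153, -102) = -3434/11489 + 1/(-80) = -3434*1/11489 + 1*(-1/80) = -3434/11489 - 1/80 = -286209/919120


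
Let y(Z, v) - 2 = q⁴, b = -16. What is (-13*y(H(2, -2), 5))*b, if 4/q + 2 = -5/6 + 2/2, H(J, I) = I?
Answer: 75100064/14641 ≈ 5129.4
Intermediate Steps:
q = -24/11 (q = 4/(-2 + (-5/6 + 2/2)) = 4/(-2 + (-5*⅙ + 2*(½))) = 4/(-2 + (-⅚ + 1)) = 4/(-2 + ⅙) = 4/(-11/6) = 4*(-6/11) = -24/11 ≈ -2.1818)
y(Z, v) = 361058/14641 (y(Z, v) = 2 + (-24/11)⁴ = 2 + 331776/14641 = 361058/14641)
(-13*y(H(2, -2), 5))*b = -13*361058/14641*(-16) = -4693754/14641*(-16) = 75100064/14641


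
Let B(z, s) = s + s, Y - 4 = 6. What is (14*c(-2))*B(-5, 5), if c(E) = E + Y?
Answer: 1120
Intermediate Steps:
Y = 10 (Y = 4 + 6 = 10)
B(z, s) = 2*s
c(E) = 10 + E (c(E) = E + 10 = 10 + E)
(14*c(-2))*B(-5, 5) = (14*(10 - 2))*(2*5) = (14*8)*10 = 112*10 = 1120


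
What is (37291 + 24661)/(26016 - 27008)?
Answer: -1936/31 ≈ -62.452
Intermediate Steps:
(37291 + 24661)/(26016 - 27008) = 61952/(-992) = 61952*(-1/992) = -1936/31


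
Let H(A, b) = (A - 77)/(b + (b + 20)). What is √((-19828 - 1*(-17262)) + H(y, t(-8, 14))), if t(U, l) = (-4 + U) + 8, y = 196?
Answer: I*√92019/6 ≈ 50.558*I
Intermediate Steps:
t(U, l) = 4 + U
H(A, b) = (-77 + A)/(20 + 2*b) (H(A, b) = (-77 + A)/(b + (20 + b)) = (-77 + A)/(20 + 2*b))
√((-19828 - 1*(-17262)) + H(y, t(-8, 14))) = √((-19828 - 1*(-17262)) + (-77 + 196)/(2*(10 + (4 - 8)))) = √((-19828 + 17262) + (½)*119/(10 - 4)) = √(-2566 + (½)*119/6) = √(-2566 + (½)*(⅙)*119) = √(-2566 + 119/12) = √(-30673/12) = I*√92019/6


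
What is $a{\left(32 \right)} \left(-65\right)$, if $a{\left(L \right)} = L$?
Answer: $-2080$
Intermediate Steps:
$a{\left(32 \right)} \left(-65\right) = 32 \left(-65\right) = -2080$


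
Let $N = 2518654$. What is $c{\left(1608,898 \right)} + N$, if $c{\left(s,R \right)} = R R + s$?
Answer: $3326666$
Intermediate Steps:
$c{\left(s,R \right)} = s + R^{2}$ ($c{\left(s,R \right)} = R^{2} + s = s + R^{2}$)
$c{\left(1608,898 \right)} + N = \left(1608 + 898^{2}\right) + 2518654 = \left(1608 + 806404\right) + 2518654 = 808012 + 2518654 = 3326666$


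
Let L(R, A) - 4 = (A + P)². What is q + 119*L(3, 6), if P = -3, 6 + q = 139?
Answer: 1680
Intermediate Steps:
q = 133 (q = -6 + 139 = 133)
L(R, A) = 4 + (-3 + A)² (L(R, A) = 4 + (A - 3)² = 4 + (-3 + A)²)
q + 119*L(3, 6) = 133 + 119*(4 + (-3 + 6)²) = 133 + 119*(4 + 3²) = 133 + 119*(4 + 9) = 133 + 119*13 = 133 + 1547 = 1680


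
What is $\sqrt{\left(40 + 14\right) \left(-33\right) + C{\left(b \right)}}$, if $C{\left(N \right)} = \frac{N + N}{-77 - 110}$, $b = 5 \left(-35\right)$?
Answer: $\frac{2 i \sqrt{15562327}}{187} \approx 42.192 i$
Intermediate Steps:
$b = -175$
$C{\left(N \right)} = - \frac{2 N}{187}$ ($C{\left(N \right)} = \frac{2 N}{-187} = 2 N \left(- \frac{1}{187}\right) = - \frac{2 N}{187}$)
$\sqrt{\left(40 + 14\right) \left(-33\right) + C{\left(b \right)}} = \sqrt{\left(40 + 14\right) \left(-33\right) - - \frac{350}{187}} = \sqrt{54 \left(-33\right) + \frac{350}{187}} = \sqrt{-1782 + \frac{350}{187}} = \sqrt{- \frac{332884}{187}} = \frac{2 i \sqrt{15562327}}{187}$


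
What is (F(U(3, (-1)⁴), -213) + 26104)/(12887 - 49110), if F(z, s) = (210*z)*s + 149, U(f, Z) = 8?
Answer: 331587/36223 ≈ 9.1541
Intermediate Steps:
F(z, s) = 149 + 210*s*z (F(z, s) = 210*s*z + 149 = 149 + 210*s*z)
(F(U(3, (-1)⁴), -213) + 26104)/(12887 - 49110) = ((149 + 210*(-213)*8) + 26104)/(12887 - 49110) = ((149 - 357840) + 26104)/(-36223) = (-357691 + 26104)*(-1/36223) = -331587*(-1/36223) = 331587/36223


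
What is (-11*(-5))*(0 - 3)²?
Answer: 495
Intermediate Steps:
(-11*(-5))*(0 - 3)² = 55*(-3)² = 55*9 = 495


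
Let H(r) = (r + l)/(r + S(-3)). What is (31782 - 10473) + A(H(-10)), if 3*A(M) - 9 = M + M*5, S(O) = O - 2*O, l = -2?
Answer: 149208/7 ≈ 21315.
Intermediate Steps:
S(O) = -O
H(r) = (-2 + r)/(3 + r) (H(r) = (r - 2)/(r - 1*(-3)) = (-2 + r)/(r + 3) = (-2 + r)/(3 + r))
A(M) = 3 + 2*M (A(M) = 3 + (M + M*5)/3 = 3 + (M + 5*M)/3 = 3 + (6*M)/3 = 3 + 2*M)
(31782 - 10473) + A(H(-10)) = (31782 - 10473) + (3 + 2*((-2 - 10)/(3 - 10))) = 21309 + (3 + 2*(-12/(-7))) = 21309 + (3 + 2*(-1/7*(-12))) = 21309 + (3 + 2*(12/7)) = 21309 + (3 + 24/7) = 21309 + 45/7 = 149208/7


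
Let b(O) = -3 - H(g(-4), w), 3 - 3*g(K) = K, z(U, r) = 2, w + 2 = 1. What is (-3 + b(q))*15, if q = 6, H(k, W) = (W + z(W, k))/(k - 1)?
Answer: -405/4 ≈ -101.25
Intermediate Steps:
w = -1 (w = -2 + 1 = -1)
g(K) = 1 - K/3
H(k, W) = (2 + W)/(-1 + k) (H(k, W) = (W + 2)/(k - 1) = (2 + W)/(-1 + k))
b(O) = -15/4 (b(O) = -3 - (2 - 1)/(-1 + (1 - 1/3*(-4))) = -3 - 1/(-1 + (1 + 4/3)) = -3 - 1/(-1 + 7/3) = -3 - 1/4/3 = -3 - 3/4 = -15/4)
(-3 + b(q))*15 = (-3 - 15/4)*15 = -27/4*15 = -405/4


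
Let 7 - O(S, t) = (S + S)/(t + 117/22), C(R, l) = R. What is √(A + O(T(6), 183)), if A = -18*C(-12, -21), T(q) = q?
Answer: 5*√17007015/1381 ≈ 14.931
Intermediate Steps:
O(S, t) = 7 - 2*S/(117/22 + t) (O(S, t) = 7 - (S + S)/(t + 117/22) = 7 - 2*S/(t + 117*(1/22)) = 7 - 2*S/(t + 117/22) = 7 - 2*S/(117/22 + t))
A = 216 (A = -18*(-12) = 216)
√(A + O(T(6), 183)) = √(216 + (819 - 44*6 + 154*183)/(117 + 22*183)) = √(216 + (819 - 264 + 28182)/(117 + 4026)) = √(216 + 28737/4143) = √(216 + (1/4143)*28737) = √(216 + 9579/1381) = √(307875/1381) = 5*√17007015/1381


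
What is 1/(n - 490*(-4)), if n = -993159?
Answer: -1/991199 ≈ -1.0089e-6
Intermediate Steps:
1/(n - 490*(-4)) = 1/(-993159 - 490*(-4)) = 1/(-993159 + 1960) = 1/(-991199) = -1/991199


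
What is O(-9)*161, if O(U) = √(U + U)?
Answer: 483*I*√2 ≈ 683.07*I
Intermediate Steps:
O(U) = √2*√U (O(U) = √(2*U) = √2*√U)
O(-9)*161 = (√2*√(-9))*161 = (√2*(3*I))*161 = (3*I*√2)*161 = 483*I*√2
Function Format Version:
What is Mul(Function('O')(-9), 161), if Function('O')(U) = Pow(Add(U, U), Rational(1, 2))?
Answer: Mul(483, I, Pow(2, Rational(1, 2))) ≈ Mul(683.07, I)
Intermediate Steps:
Function('O')(U) = Mul(Pow(2, Rational(1, 2)), Pow(U, Rational(1, 2))) (Function('O')(U) = Pow(Mul(2, U), Rational(1, 2)) = Mul(Pow(2, Rational(1, 2)), Pow(U, Rational(1, 2))))
Mul(Function('O')(-9), 161) = Mul(Mul(Pow(2, Rational(1, 2)), Pow(-9, Rational(1, 2))), 161) = Mul(Mul(Pow(2, Rational(1, 2)), Mul(3, I)), 161) = Mul(Mul(3, I, Pow(2, Rational(1, 2))), 161) = Mul(483, I, Pow(2, Rational(1, 2)))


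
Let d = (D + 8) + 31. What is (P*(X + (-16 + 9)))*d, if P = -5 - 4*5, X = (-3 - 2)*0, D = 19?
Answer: 10150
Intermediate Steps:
X = 0 (X = -5*0 = 0)
P = -25 (P = -5 - 20 = -25)
d = 58 (d = (19 + 8) + 31 = 27 + 31 = 58)
(P*(X + (-16 + 9)))*d = -25*(0 + (-16 + 9))*58 = -25*(0 - 7)*58 = -25*(-7)*58 = 175*58 = 10150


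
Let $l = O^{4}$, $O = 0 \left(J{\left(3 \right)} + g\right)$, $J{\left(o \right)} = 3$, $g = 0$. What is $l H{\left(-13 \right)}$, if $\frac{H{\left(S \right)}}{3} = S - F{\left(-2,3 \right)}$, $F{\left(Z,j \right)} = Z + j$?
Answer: $0$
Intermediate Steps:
$O = 0$ ($O = 0 \left(3 + 0\right) = 0 \cdot 3 = 0$)
$H{\left(S \right)} = -3 + 3 S$ ($H{\left(S \right)} = 3 \left(S - \left(-2 + 3\right)\right) = 3 \left(S - 1\right) = 3 \left(-1 + S\right) = -3 + 3 S$)
$l = 0$ ($l = 0^{4} = 0$)
$l H{\left(-13 \right)} = 0 \left(-3 + 3 \left(-13\right)\right) = 0 \left(-3 - 39\right) = 0 \left(-42\right) = 0$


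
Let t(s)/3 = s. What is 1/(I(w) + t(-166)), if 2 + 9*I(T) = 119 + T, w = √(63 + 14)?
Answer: -39285/19053148 - 9*√77/19053148 ≈ -0.0020660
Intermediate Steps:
t(s) = 3*s
w = √77 ≈ 8.7750
I(T) = 13 + T/9 (I(T) = -2/9 + (119 + T)/9 = -2/9 + (119/9 + T/9) = 13 + T/9)
1/(I(w) + t(-166)) = 1/((13 + √77/9) + 3*(-166)) = 1/((13 + √77/9) - 498) = 1/(-485 + √77/9)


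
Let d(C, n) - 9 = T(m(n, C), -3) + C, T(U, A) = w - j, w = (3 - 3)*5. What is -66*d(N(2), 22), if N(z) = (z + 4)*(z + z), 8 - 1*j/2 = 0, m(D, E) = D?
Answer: -1122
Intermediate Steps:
w = 0 (w = 0*5 = 0)
j = 16 (j = 16 - 2*0 = 16 + 0 = 16)
T(U, A) = -16 (T(U, A) = 0 - 1*16 = 0 - 16 = -16)
N(z) = 2*z*(4 + z) (N(z) = (4 + z)*(2*z) = 2*z*(4 + z))
d(C, n) = -7 + C (d(C, n) = 9 + (-16 + C) = -7 + C)
-66*d(N(2), 22) = -66*(-7 + 2*2*(4 + 2)) = -66*(-7 + 2*2*6) = -66*(-7 + 24) = -66*17 = -1122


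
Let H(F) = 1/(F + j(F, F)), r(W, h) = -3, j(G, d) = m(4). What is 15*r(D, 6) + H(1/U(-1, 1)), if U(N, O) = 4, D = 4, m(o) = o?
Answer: -761/17 ≈ -44.765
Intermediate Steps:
j(G, d) = 4
H(F) = 1/(4 + F) (H(F) = 1/(F + 4) = 1/(4 + F))
15*r(D, 6) + H(1/U(-1, 1)) = 15*(-3) + 1/(4 + 1/4) = -45 + 1/(4 + 1*(¼)) = -45 + 1/(4 + ¼) = -45 + 1/(17/4) = -45 + 4/17 = -761/17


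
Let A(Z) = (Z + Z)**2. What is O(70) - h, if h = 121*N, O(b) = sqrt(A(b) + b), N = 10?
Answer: -1210 + sqrt(19670) ≈ -1069.8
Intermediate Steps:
A(Z) = 4*Z**2 (A(Z) = (2*Z)**2 = 4*Z**2)
O(b) = sqrt(b + 4*b**2) (O(b) = sqrt(4*b**2 + b) = sqrt(b + 4*b**2))
h = 1210 (h = 121*10 = 1210)
O(70) - h = sqrt(70*(1 + 4*70)) - 1*1210 = sqrt(70*(1 + 280)) - 1210 = sqrt(70*281) - 1210 = sqrt(19670) - 1210 = -1210 + sqrt(19670)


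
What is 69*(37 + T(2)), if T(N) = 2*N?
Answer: 2829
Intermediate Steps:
69*(37 + T(2)) = 69*(37 + 2*2) = 69*(37 + 4) = 69*41 = 2829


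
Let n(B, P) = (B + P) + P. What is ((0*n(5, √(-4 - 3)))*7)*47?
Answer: 0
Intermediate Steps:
n(B, P) = B + 2*P
((0*n(5, √(-4 - 3)))*7)*47 = ((0*(5 + 2*√(-4 - 3)))*7)*47 = ((0*(5 + 2*√(-7)))*7)*47 = ((0*(5 + 2*(I*√7)))*7)*47 = ((0*(5 + 2*I*√7))*7)*47 = (0*7)*47 = 0*47 = 0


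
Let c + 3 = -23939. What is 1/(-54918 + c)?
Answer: -1/78860 ≈ -1.2681e-5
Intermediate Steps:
c = -23942 (c = -3 - 23939 = -23942)
1/(-54918 + c) = 1/(-54918 - 23942) = 1/(-78860) = -1/78860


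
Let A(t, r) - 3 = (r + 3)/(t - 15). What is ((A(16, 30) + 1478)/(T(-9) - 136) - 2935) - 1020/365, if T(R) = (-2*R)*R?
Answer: -32009652/10877 ≈ -2942.9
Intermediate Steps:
A(t, r) = 3 + (3 + r)/(-15 + t) (A(t, r) = 3 + (r + 3)/(t - 15) = 3 + (3 + r)/(-15 + t))
T(R) = -2*R**2
((A(16, 30) + 1478)/(T(-9) - 136) - 2935) - 1020/365 = (((-42 + 30 + 3*16)/(-15 + 16) + 1478)/(-2*(-9)**2 - 136) - 2935) - 1020/365 = (((-42 + 30 + 48)/1 + 1478)/(-2*81 - 136) - 2935) - 1020*1/365 = ((1*36 + 1478)/(-162 - 136) - 2935) - 204/73 = ((36 + 1478)/(-298) - 2935) - 204/73 = (1514*(-1/298) - 2935) - 204/73 = (-757/149 - 2935) - 204/73 = -438072/149 - 204/73 = -32009652/10877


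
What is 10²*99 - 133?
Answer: 9767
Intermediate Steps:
10²*99 - 133 = 100*99 - 133 = 9900 - 133 = 9767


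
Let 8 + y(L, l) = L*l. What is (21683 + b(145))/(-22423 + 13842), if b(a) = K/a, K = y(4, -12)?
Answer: -3143979/1244245 ≈ -2.5268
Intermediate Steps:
y(L, l) = -8 + L*l
K = -56 (K = -8 + 4*(-12) = -8 - 48 = -56)
b(a) = -56/a
(21683 + b(145))/(-22423 + 13842) = (21683 - 56/145)/(-22423 + 13842) = (21683 - 56*1/145)/(-8581) = (21683 - 56/145)*(-1/8581) = (3143979/145)*(-1/8581) = -3143979/1244245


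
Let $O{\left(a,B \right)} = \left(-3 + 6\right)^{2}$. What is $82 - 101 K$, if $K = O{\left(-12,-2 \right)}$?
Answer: $-827$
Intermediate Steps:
$O{\left(a,B \right)} = 9$ ($O{\left(a,B \right)} = 3^{2} = 9$)
$K = 9$
$82 - 101 K = 82 - 909 = -827$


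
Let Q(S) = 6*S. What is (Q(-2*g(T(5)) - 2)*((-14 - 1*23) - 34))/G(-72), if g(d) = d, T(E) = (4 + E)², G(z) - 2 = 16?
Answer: 11644/3 ≈ 3881.3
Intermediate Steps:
G(z) = 18 (G(z) = 2 + 16 = 18)
(Q(-2*g(T(5)) - 2)*((-14 - 1*23) - 34))/G(-72) = ((6*(-2*(4 + 5)² - 2))*((-14 - 1*23) - 34))/18 = ((6*(-2*9² - 2))*((-14 - 23) - 34))*(1/18) = ((6*(-2*81 - 2))*(-37 - 34))*(1/18) = ((6*(-162 - 2))*(-71))*(1/18) = ((6*(-164))*(-71))*(1/18) = -984*(-71)*(1/18) = 69864*(1/18) = 11644/3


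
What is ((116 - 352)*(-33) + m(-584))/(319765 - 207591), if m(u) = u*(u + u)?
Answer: 344950/56087 ≈ 6.1503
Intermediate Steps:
m(u) = 2*u**2 (m(u) = u*(2*u) = 2*u**2)
((116 - 352)*(-33) + m(-584))/(319765 - 207591) = ((116 - 352)*(-33) + 2*(-584)**2)/(319765 - 207591) = (-236*(-33) + 2*341056)/112174 = (7788 + 682112)*(1/112174) = 689900*(1/112174) = 344950/56087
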